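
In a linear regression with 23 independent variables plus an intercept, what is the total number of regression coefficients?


Total coefficients = number of predictors + 1 (for the intercept).
= 23 + 1 = 24.

24


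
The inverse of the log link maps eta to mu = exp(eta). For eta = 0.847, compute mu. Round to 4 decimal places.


The inverse log link gives:
mu = exp(0.847) = 2.3326.

2.3326


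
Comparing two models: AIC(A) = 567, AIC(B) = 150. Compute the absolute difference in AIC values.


Absolute difference = |567 - 150| = 417.
The model with lower AIC (B) is preferred.

417


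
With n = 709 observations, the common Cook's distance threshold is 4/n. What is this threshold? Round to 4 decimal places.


The threshold is 4/n.
4/709 = 0.0056.

0.0056


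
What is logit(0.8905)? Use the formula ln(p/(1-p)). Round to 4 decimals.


1 - p = 0.1095.
p/(1-p) = 8.1324.
logit = ln(8.1324) = 2.0959.

2.0959


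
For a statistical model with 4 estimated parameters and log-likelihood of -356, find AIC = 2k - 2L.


AIC = 2k - 2*loglik = 2(4) - 2(-356).
= 8 + 712 = 720.

720


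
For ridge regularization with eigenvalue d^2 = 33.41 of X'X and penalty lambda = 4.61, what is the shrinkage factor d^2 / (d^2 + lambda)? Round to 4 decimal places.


Compute the denominator: 33.41 + 4.61 = 38.0200.
Shrinkage factor = 33.41 / 38.0200 = 0.8787.

0.8787


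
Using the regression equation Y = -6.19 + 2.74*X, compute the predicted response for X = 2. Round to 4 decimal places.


Predicted value:
Y = -6.19 + (2.74)(2) = -6.19 + 5.4800 = -0.7100.

-0.7100


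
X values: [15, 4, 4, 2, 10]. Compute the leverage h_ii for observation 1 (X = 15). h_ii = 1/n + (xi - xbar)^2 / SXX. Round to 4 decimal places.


n = 5, xbar = 7.0000.
SXX = sum((xi - xbar)^2) = 116.0000.
h = 1/5 + (15 - 7.0000)^2 / 116.0000 = 0.7517.

0.7517


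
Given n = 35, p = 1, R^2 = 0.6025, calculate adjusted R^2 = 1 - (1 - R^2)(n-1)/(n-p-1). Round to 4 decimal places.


Using the formula:
(1 - 0.6025) = 0.3975.
Multiply by 34/33: 0.3975 * 34 = 13.5150, then 13.5150 / 33 = 0.4095.
Adj R^2 = 1 - 0.4095 = 0.5905.

0.5905


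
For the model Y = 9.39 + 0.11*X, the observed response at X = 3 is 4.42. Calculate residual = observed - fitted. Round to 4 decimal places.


Compute yhat = 9.39 + (0.11)(3) = 9.7200.
Residual = actual - predicted = 4.42 - 9.7200 = -5.3000.

-5.3000


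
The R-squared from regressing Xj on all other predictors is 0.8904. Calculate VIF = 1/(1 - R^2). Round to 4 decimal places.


Using VIF = 1/(1 - R^2_j):
1 - 0.8904 = 0.1096.
VIF = 9.1241.

9.1241


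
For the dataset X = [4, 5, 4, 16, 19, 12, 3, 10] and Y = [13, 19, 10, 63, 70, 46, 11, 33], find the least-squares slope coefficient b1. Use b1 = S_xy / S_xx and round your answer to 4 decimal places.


Calculate xbar = 9.1250, ybar = 33.1250.
S_xx = 260.8750, S_xy = 1021.8750.
Using b1 = S_xy / S_xx = 1021.8750 / 260.8750, we get b1 = 3.9171.

3.9171


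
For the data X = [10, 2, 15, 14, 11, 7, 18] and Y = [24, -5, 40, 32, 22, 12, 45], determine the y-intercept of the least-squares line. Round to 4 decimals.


The slope is b1 = 3.1628.
Sample means are xbar = 11.0000 and ybar = 24.2857.
Intercept: b0 = 24.2857 - (3.1628)(11.0000) = -10.5050.

-10.5050


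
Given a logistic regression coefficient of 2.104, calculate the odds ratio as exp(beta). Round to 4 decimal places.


exp(2.104) = 8.1989.
So the odds ratio is 8.1989.

8.1989


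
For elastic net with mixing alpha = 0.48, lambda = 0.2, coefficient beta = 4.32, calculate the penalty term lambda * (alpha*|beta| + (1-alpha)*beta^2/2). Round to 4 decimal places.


alpha * |beta| = 0.48 * 4.32 = 2.0736.
(1-alpha) * beta^2/2 = 0.52 * 18.6624/2 = 4.8522.
Total = 0.2 * (2.0736 + 4.8522) = 1.3852.

1.3852


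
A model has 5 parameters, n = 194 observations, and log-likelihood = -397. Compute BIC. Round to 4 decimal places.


Compute k*ln(n) = 5*ln(194) = 5*5.267858 = 26.339290.
Then -2*loglik = 794.
BIC = 26.339290 + 794 = 820.339290, which rounds to 820.3393.

820.3393


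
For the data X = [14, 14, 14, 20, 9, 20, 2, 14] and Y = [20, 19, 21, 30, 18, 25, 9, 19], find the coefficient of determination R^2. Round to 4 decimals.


After computing the OLS fit (b0=7.0452, b1=0.9779):
SSres = 25.3841, SStot = 252.8750.
R^2 = 1 - 25.3841/252.8750 = 0.8996.

0.8996


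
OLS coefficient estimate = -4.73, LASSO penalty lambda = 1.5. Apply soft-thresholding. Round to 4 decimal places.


Absolute value: |-4.73| = 4.73.
Compare to lambda = 1.5.
Since |beta| > lambda, coefficient = sign(beta)*(|beta| - lambda) = -3.2300.

-3.2300


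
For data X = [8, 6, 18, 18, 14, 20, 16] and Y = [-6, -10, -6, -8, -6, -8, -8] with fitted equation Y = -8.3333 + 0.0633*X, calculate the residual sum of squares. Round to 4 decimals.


For each point, residual = actual - predicted.
Residuals: [1.8269, -2.0465, 1.1939, -0.8061, 1.4471, -0.9327, -0.6795].
Sum of squared residuals = 13.0267.

13.0267


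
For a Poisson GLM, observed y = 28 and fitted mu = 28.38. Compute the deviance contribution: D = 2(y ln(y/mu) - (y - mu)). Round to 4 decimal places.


y/mu = 28/28.38 = 0.986610 (approx.), and ln(28/28.38) = -0.013480.
y * ln(y/mu) = 28 * -0.013480 = -0.377440.
y - mu = -0.38.
D = 2 * (-0.377440 - -0.38) = 0.005120, which rounds to 0.0051.

0.0051


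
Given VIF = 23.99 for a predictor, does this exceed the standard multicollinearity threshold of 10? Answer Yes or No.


Check: VIF = 23.99 vs threshold = 10.
Since 23.99 >= 10, the answer is Yes.

Yes


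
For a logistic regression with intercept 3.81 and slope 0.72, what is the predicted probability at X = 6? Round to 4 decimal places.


Linear predictor: z = 3.81 + 0.72 * 6 = 8.1300.
P = 1/(1 + exp(-8.1300)) = 1/(1 + 0.0003) = 0.9997.

0.9997


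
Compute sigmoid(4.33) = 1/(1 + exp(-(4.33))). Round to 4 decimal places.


First, exp(-4.3300) = 0.0132.
Then sigma(z) = 1/(1 + 0.0132) = 0.9870.

0.9870


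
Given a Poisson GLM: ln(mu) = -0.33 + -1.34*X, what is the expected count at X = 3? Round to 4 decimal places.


Compute eta = -0.33 + -1.34 * 3 = -4.3500.
Apply inverse link: mu = e^-4.3500 = 0.0129.

0.0129


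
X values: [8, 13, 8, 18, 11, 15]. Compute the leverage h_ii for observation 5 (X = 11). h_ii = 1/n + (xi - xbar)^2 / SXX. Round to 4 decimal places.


Compute xbar = 12.1667 with n = 6 observations.
SXX = 78.8333.
Leverage = 1/6 + (11 - 12.1667)^2/78.8333 = 0.1839.

0.1839


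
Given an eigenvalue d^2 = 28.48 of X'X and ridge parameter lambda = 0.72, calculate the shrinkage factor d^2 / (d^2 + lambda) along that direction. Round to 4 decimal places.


Denominator = d^2 + lambda = 28.48 + 0.72 = 29.2000.
Shrinkage = 28.48 / 29.2000 = 0.9753.

0.9753


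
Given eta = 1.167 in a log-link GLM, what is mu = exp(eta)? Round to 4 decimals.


mu = exp(eta) = exp(1.167).
= 3.2123.

3.2123


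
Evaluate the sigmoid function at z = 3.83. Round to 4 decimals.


exp(-3.8300) = 0.0217.
1 + exp(-z) = 1.0217.
sigmoid = 1/1.0217 = 0.9788.

0.9788


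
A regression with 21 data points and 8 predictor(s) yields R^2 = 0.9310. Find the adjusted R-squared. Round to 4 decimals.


Adjusted R^2 = 1 - (1 - R^2) * (n-1)/(n-p-1).
(1 - R^2) = 0.0690.
(n-1)/(n-p-1) = 20/12.
(1 - R^2) * (n-1) = 0.0690 * 20 = 1.3800.
Divide by (n-p-1): 1.3800 / 12 = 0.1150.
Adj R^2 = 1 - 0.1150 = 0.8850.

0.8850


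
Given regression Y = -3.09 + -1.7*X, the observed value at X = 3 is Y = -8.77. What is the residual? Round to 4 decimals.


Predicted = -3.09 + -1.7 * 3 = -8.1900.
Residual = -8.77 - -8.1900 = -0.5800.

-0.5800


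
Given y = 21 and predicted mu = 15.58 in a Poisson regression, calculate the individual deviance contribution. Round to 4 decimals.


y/mu = 21/15.58 = 1.347882 (approx.), and ln(21/15.58) = 0.298534.
y * ln(y/mu) = 21 * 0.298534 = 6.269214.
y - mu = 5.42.
D = 2 * (6.269214 - 5.42) = 1.698428, which rounds to 1.6984.

1.6984


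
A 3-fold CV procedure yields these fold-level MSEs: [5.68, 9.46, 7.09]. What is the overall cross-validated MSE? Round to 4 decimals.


Total MSE across folds = 22.2300.
CV-MSE = 22.2300/3 = 7.4100.

7.4100


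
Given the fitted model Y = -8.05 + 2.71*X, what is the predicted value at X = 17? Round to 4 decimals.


Substitute X = 17 into the equation:
Y = -8.05 + 2.71 * 17 = -8.05 + 46.0700 = 38.0200.

38.0200


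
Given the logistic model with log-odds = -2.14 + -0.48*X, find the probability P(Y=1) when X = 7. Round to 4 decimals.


Linear predictor: z = -2.14 + -0.48 * 7 = -5.5000.
P = 1/(1 + exp(5.5000)) = 1/(1 + 244.6919) = 0.0041.

0.0041


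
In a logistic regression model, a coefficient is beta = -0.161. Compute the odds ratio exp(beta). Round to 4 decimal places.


Odds ratio = exp(beta) = exp(-0.161).
= 0.8513.

0.8513


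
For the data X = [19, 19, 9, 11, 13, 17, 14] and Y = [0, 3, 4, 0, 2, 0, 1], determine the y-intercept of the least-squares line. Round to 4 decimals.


First find the slope: b1 = -0.1386.
Means: xbar = 14.5714, ybar = 1.4286.
b0 = ybar - b1 * xbar = 1.4286 - -0.1386 * 14.5714 = 3.4486.

3.4486


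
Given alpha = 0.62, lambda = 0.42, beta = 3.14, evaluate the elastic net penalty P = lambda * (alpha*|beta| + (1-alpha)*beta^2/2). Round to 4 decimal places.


L1 component = 0.62 * |3.14| = 1.9468.
L2 component = 0.38 * 3.14^2 / 2 = 1.8733.
Penalty = 0.42 * (1.9468 + 1.8733) = 0.42 * 3.8201 = 1.6045.

1.6045


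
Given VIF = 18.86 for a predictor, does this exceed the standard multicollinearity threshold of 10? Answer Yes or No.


Check: VIF = 18.86 vs threshold = 10.
Since 18.86 >= 10, the answer is Yes.

Yes


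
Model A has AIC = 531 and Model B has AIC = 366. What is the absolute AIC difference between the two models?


Absolute difference = |531 - 366| = 165.
The model with lower AIC (B) is preferred.

165


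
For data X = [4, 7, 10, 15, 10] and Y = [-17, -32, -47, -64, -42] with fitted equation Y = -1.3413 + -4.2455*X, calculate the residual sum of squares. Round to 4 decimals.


Compute predicted values, then residuals = yi - yhat_i.
Residuals: [1.3233, -0.9402, -3.2037, 1.0238, 1.7963].
SSres = sum(residual^2) = 17.1737.

17.1737


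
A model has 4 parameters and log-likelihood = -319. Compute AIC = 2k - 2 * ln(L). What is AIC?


Compute:
2k = 2*4 = 8.
-2*loglik = -2*(-319) = 638.
AIC = 8 + 638 = 646.

646


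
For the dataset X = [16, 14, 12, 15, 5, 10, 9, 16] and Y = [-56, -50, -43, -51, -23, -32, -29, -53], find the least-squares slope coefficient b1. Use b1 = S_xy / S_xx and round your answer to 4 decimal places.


First compute the means: xbar = 12.1250, ybar = -42.1250.
Then S_xx = sum((xi - xbar)^2) = 106.8750.
S_xy = sum((xi - xbar)(yi - ybar)) = -334.8750.
b1 = S_xy / S_xx = -334.8750 / 106.8750 = -3.1333.

-3.1333


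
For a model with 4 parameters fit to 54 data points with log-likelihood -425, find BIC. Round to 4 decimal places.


ln(54) = 3.988984.
k * ln(n) = 4 * 3.988984 = 15.955936.
-2L = 850.
BIC = 15.955936 + 850 = 865.955936, which rounds to 865.9559.

865.9559


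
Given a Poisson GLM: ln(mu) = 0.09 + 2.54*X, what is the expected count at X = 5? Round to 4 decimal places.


eta = 0.09 + 2.54 * 5 = 12.7900.
mu = exp(12.7900) = 358613.3258.

358613.3258


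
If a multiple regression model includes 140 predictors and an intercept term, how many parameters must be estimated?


Each predictor gets one coefficient, plus one intercept.
Total parameters = 140 + 1 = 141.

141


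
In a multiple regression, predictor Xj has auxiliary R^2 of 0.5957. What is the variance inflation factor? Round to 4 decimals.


Denominator: 1 - 0.5957 = 0.4043.
VIF = 1 / 0.4043 = 2.4734.

2.4734


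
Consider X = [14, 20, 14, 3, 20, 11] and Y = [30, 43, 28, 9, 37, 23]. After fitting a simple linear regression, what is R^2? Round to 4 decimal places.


The fitted line is Y = 3.3079 + 1.8311*X.
SSres = 20.2583, SStot = 695.3333.
R^2 = 1 - SSres/SStot = 0.9709.

0.9709


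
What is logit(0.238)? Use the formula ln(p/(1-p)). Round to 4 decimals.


The odds are p/(1-p) = 0.238 / 0.762 = 0.3123.
logit(p) = ln(0.3123) = -1.1637.

-1.1637


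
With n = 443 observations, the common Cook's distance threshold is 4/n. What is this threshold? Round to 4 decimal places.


Cook's distance cutoff = 4/n = 4/443.
= 0.0090.

0.0090


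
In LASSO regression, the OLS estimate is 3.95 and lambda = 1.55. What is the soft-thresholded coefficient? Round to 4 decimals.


|beta_OLS| = 3.95.
lambda = 1.55.
Since |beta| > lambda, coefficient = sign(beta)*(|beta| - lambda) = 2.4000.
Result = 2.4000.

2.4000


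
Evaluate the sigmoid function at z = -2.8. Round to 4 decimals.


Compute exp(2.8000) = 16.4446.
Sigmoid = 1 / (1 + 16.4446) = 1 / 17.4446 = 0.0573.

0.0573


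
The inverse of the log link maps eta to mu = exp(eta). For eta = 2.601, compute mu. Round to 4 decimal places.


The inverse log link gives:
mu = exp(2.601) = 13.4772.

13.4772


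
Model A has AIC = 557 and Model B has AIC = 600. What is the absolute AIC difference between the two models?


Absolute difference = |557 - 600| = 43.
The model with lower AIC (A) is preferred.

43


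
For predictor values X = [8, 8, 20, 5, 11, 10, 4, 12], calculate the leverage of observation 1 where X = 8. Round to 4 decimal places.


Mean of X: xbar = 9.7500.
SXX = 173.5000.
For X = 8: h = 1/8 + (8 - 9.7500)^2/173.5000 = 0.1427.

0.1427


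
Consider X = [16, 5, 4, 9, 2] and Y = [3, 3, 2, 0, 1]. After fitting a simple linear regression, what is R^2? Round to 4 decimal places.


After computing the OLS fit (b0=1.3192, b1=0.0668):
SSres = 6.2524, SStot = 6.8000.
R^2 = 1 - 6.2524/6.8000 = 0.0805.

0.0805


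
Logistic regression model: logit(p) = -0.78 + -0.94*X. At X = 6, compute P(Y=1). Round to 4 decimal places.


z = -0.78 + -0.94 * 6 = -6.4200.
Sigmoid: P = 1 / (1 + exp(6.4200)) = 0.0016.

0.0016


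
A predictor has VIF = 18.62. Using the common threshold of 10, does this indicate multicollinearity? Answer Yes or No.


Check: VIF = 18.62 vs threshold = 10.
Since 18.62 >= 10, the answer is Yes.

Yes


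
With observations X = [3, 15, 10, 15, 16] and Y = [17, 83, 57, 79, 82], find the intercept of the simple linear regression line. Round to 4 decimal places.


Compute b1 = 5.1397 from the OLS formula.
With xbar = 11.8000 and ybar = 63.6000, the intercept is:
b0 = 63.6000 - 5.1397 * 11.8000 = 2.9512.

2.9512


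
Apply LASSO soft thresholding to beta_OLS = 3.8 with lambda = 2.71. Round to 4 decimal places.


Absolute value: |3.8| = 3.8.
Compare to lambda = 2.71.
Since |beta| > lambda, coefficient = sign(beta)*(|beta| - lambda) = 1.0900.

1.0900


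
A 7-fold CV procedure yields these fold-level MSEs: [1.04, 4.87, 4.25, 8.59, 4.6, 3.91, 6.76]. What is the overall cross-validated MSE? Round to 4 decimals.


Add all fold MSEs: 34.0200.
Divide by k = 7: 34.0200/7 = 4.8600.

4.8600


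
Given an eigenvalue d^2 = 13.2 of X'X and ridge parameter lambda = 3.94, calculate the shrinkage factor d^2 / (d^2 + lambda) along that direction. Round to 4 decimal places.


Compute the denominator: 13.2 + 3.94 = 17.1400.
Shrinkage factor = 13.2 / 17.1400 = 0.7701.

0.7701


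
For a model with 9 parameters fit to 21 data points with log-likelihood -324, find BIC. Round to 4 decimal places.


k * ln(n) = 9 * ln(21) = 9 * 3.044522 = 27.400698.
-2 * loglik = -2 * (-324) = 648.
BIC = 27.400698 + 648 = 675.400698, which rounds to 675.4007.

675.4007


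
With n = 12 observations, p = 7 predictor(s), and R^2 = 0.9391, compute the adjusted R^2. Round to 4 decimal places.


Using the formula:
(1 - 0.9391) = 0.0609.
Multiply by 11/4: 0.0609 * 11 = 0.6699, then 0.6699 / 4 = 0.1675.
Adj R^2 = 1 - 0.1675 = 0.8325.

0.8325


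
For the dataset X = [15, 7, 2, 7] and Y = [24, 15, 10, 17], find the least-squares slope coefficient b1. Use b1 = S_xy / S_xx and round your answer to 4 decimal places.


Calculate xbar = 7.7500, ybar = 16.5000.
S_xx = 86.7500, S_xy = 92.5000.
Using b1 = S_xy / S_xx = 92.5000 / 86.7500, we get b1 = 1.0663.

1.0663


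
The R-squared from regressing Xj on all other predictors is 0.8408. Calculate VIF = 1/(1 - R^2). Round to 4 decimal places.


Using VIF = 1/(1 - R^2_j):
1 - 0.8408 = 0.1592.
VIF = 6.2814.

6.2814


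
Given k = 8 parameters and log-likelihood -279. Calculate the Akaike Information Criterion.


AIC = 2k - 2*loglik = 2(8) - 2(-279).
= 16 + 558 = 574.

574


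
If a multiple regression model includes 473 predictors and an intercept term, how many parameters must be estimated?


Each predictor gets one coefficient, plus one intercept.
Total parameters = 473 + 1 = 474.

474


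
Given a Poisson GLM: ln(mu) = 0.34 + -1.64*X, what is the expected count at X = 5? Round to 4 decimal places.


Linear predictor: eta = 0.34 + (-1.64)(5) = -7.8600.
Expected count: mu = exp(-7.8600) = 0.0004.

0.0004


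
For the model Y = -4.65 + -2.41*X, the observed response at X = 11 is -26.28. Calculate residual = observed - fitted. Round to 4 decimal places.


Predicted = -4.65 + -2.41 * 11 = -31.1600.
Residual = -26.28 - -31.1600 = 4.8800.

4.8800


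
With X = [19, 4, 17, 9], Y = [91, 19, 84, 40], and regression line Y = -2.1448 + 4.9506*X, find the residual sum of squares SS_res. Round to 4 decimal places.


For each point, residual = actual - predicted.
Residuals: [-0.9166, 1.3424, 1.9846, -2.4106].
Sum of squared residuals = 12.3918.

12.3918


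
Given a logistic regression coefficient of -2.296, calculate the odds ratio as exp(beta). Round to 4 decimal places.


exp(-2.296) = 0.1007.
So the odds ratio is 0.1007.

0.1007


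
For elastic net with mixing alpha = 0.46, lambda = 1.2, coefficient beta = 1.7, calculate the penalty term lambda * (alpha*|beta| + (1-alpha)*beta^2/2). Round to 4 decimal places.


L1 component = 0.46 * |1.7| = 0.7820.
L2 component = 0.54 * 1.7^2 / 2 = 0.7803.
Penalty = 1.2 * (0.7820 + 0.7803) = 1.2 * 1.5623 = 1.8748.

1.8748


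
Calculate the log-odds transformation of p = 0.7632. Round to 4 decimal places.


Compute the odds: 0.7632/0.2368 = 3.2230.
Take the natural log: ln(3.2230) = 1.1703.

1.1703


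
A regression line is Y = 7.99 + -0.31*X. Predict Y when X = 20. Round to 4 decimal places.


Plug X = 20 into Y = 7.99 + -0.31*X:
Y = 7.99 + -6.2000 = 1.7900.

1.7900


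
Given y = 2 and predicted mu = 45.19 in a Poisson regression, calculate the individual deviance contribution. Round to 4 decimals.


Compute y*ln(y/mu) = 2*ln(2/45.19) = 2*-3.117729 = -6.235458.
y - mu = -43.19.
D = 2*(-6.235458 - (-43.19)) = 73.909084, which rounds to 73.9091.

73.9091


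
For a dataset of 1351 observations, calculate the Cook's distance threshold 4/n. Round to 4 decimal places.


The threshold is 4/n.
4/1351 = 0.0030.

0.0030


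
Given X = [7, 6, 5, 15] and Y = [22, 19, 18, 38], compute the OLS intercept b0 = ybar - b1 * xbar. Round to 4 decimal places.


The slope is b1 = 2.0359.
Sample means are xbar = 8.2500 and ybar = 24.2500.
Intercept: b0 = 24.2500 - (2.0359)(8.2500) = 7.4542.

7.4542


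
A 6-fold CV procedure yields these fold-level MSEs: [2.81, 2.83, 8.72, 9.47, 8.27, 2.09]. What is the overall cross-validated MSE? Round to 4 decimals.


Sum of fold MSEs = 34.1900.
Average = 34.1900 / 6 = 5.6983.

5.6983


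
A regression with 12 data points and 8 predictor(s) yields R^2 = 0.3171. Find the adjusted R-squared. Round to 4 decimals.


Plug in: Adj R^2 = 1 - (1 - 0.3171) * 11/3.
= 1 - 0.6829 * 11/3
= 1 - 7.5119 / 3
= 1 - 2.5040 = -1.5040.

-1.5040


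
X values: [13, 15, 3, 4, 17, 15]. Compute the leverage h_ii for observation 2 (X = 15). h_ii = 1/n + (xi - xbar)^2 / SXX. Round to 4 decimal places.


Compute xbar = 11.1667 with n = 6 observations.
SXX = 184.8333.
Leverage = 1/6 + (15 - 11.1667)^2/184.8333 = 0.2462.

0.2462


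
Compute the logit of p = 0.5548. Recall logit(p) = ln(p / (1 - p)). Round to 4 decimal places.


The odds are p/(1-p) = 0.5548 / 0.4452 = 1.2462.
logit(p) = ln(1.2462) = 0.2201.

0.2201


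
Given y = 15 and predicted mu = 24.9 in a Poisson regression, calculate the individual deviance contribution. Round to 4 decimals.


y/mu = 15/24.9 = 0.602410 (approx.), and ln(15/24.9) = -0.506818.
y * ln(y/mu) = 15 * -0.506818 = -7.602270.
y - mu = -9.9.
D = 2 * (-7.602270 - -9.9) = 4.595460, which rounds to 4.5955.

4.5955


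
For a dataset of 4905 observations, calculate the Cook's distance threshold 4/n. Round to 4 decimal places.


Cook's distance cutoff = 4/n = 4/4905.
= 0.0008.

0.0008


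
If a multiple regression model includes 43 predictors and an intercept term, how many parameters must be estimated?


Total coefficients = number of predictors + 1 (for the intercept).
= 43 + 1 = 44.

44


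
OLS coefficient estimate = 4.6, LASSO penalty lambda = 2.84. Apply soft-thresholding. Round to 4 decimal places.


|beta_OLS| = 4.6.
lambda = 2.84.
Since |beta| > lambda, coefficient = sign(beta)*(|beta| - lambda) = 1.7600.
Result = 1.7600.

1.7600


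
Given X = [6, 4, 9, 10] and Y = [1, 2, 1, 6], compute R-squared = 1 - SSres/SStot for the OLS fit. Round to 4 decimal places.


The fitted line is Y = -0.8462 + 0.4615*X.
SSres = 12.1538, SStot = 17.0000.
R^2 = 1 - SSres/SStot = 0.2851.

0.2851


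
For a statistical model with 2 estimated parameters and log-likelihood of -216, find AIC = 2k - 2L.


Compute:
2k = 2*2 = 4.
-2*loglik = -2*(-216) = 432.
AIC = 4 + 432 = 436.

436


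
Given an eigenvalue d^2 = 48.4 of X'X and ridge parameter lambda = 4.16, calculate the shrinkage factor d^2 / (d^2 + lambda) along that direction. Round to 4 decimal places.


Denominator = d^2 + lambda = 48.4 + 4.16 = 52.5600.
Shrinkage = 48.4 / 52.5600 = 0.9209.

0.9209


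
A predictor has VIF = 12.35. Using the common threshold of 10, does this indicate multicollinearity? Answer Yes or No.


Check: VIF = 12.35 vs threshold = 10.
Since 12.35 >= 10, the answer is Yes.

Yes


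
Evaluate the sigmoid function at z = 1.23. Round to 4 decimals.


Compute exp(-1.2300) = 0.2923.
Sigmoid = 1 / (1 + 0.2923) = 1 / 1.2923 = 0.7738.

0.7738


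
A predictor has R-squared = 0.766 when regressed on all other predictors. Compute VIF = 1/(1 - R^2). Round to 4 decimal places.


VIF = 1 / (1 - 0.766).
= 1 / 0.234 = 4.2735.

4.2735


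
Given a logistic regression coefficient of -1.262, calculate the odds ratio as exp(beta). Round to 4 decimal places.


The odds ratio is computed as:
OR = e^(-1.262) = 0.2831.

0.2831


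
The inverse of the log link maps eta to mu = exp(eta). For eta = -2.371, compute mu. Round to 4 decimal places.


Apply the inverse link:
mu = e^-2.371 = 0.0934.

0.0934


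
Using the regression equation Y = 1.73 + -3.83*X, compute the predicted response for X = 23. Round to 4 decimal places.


Predicted value:
Y = 1.73 + (-3.83)(23) = 1.73 + -88.0900 = -86.3600.

-86.3600


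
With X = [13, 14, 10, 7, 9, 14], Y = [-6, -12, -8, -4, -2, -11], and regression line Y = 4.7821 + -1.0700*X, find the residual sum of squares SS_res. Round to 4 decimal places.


For each point, residual = actual - predicted.
Residuals: [3.1279, -1.8021, -2.0821, -1.2921, 2.8479, -0.8021].
Sum of squared residuals = 27.7899.

27.7899


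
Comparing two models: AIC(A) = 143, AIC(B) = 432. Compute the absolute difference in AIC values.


|AIC_A - AIC_B| = |143 - 432| = 289.
Model A is preferred (lower AIC).

289


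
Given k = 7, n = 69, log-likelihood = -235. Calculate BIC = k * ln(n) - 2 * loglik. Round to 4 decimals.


Compute k*ln(n) = 7*ln(69) = 7*4.234107 = 29.638749.
Then -2*loglik = 470.
BIC = 29.638749 + 470 = 499.638749, which rounds to 499.6387.

499.6387


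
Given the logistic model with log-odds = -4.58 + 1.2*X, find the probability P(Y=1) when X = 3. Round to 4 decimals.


Linear predictor: z = -4.58 + 1.2 * 3 = -0.9800.
P = 1/(1 + exp(0.9800)) = 1/(1 + 2.6645) = 0.2729.

0.2729


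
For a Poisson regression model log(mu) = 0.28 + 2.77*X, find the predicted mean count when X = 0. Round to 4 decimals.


Linear predictor: eta = 0.28 + (2.77)(0) = 0.2800.
Expected count: mu = exp(0.2800) = 1.3231.

1.3231


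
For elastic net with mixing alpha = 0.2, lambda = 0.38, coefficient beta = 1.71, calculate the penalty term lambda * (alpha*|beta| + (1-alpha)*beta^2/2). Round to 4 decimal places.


Compute:
L1 = 0.2 * 1.71 = 0.3420.
L2 = 0.8 * 1.71^2 / 2 = 1.1696.
Penalty = 0.38 * (0.3420 + 1.1696) = 0.5744.

0.5744


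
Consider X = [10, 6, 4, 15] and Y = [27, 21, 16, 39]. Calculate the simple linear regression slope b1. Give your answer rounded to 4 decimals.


The sample means are xbar = 8.7500 and ybar = 25.7500.
Compute S_xx = 70.7500 and S_xy = 143.7500.
Slope b1 = S_xy / S_xx = 143.7500 / 70.7500 = 2.0318.

2.0318


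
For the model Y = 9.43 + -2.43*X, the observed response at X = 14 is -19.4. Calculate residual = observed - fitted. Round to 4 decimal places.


Predicted = 9.43 + -2.43 * 14 = -24.5900.
Residual = -19.4 - -24.5900 = 5.1900.

5.1900


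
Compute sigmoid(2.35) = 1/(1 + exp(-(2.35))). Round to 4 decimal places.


exp(-2.3500) = 0.0954.
1 + exp(-z) = 1.0954.
sigmoid = 1/1.0954 = 0.9129.

0.9129


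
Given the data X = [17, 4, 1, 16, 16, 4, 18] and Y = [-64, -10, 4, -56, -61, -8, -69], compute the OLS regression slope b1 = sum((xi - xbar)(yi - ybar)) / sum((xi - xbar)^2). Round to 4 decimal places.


First compute the means: xbar = 10.8571, ybar = -37.7143.
Then S_xx = sum((xi - xbar)^2) = 332.8571.
S_xy = sum((xi - xbar)(yi - ybar)) = -1403.7143.
b1 = S_xy / S_xx = -1403.7143 / 332.8571 = -4.2172.

-4.2172


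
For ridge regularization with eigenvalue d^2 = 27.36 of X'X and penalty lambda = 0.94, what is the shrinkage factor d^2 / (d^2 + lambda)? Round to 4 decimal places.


Denominator = d^2 + lambda = 27.36 + 0.94 = 28.3000.
Shrinkage = 27.36 / 28.3000 = 0.9668.

0.9668


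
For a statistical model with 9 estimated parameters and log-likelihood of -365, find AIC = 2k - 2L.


AIC = 2*9 - 2*(-365).
= 18 + 730 = 748.

748


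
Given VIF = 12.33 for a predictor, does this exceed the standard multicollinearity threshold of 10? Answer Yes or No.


Compare VIF = 12.33 to the threshold of 10.
12.33 >= 10, so the answer is Yes.

Yes


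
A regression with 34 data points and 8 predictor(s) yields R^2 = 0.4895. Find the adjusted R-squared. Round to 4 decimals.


Plug in: Adj R^2 = 1 - (1 - 0.4895) * 33/25.
= 1 - 0.5105 * 33/25
= 1 - 16.8465 / 25
= 1 - 0.6739 = 0.3261.

0.3261


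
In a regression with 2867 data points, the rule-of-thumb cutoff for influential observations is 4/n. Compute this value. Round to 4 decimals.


Using the rule of thumb:
Threshold = 4 / 2867 = 0.0014.

0.0014


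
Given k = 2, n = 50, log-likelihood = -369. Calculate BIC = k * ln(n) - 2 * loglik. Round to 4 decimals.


ln(50) = 3.912023.
k * ln(n) = 2 * 3.912023 = 7.824046.
-2L = 738.
BIC = 7.824046 + 738 = 745.824046, which rounds to 745.8240.

745.8240


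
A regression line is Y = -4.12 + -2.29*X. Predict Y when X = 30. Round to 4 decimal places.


Plug X = 30 into Y = -4.12 + -2.29*X:
Y = -4.12 + -68.7000 = -72.8200.

-72.8200


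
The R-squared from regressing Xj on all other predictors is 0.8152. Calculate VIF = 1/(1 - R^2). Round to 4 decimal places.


Denominator: 1 - 0.8152 = 0.1848.
VIF = 1 / 0.1848 = 5.4113.

5.4113


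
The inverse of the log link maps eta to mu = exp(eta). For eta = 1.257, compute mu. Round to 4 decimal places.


Apply the inverse link:
mu = e^1.257 = 3.5149.

3.5149


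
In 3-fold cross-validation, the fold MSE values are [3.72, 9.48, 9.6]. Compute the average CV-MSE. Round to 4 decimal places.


Total MSE across folds = 22.8000.
CV-MSE = 22.8000/3 = 7.6000.

7.6000


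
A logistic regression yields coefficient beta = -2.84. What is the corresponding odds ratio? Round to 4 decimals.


Odds ratio = exp(beta) = exp(-2.84).
= 0.0584.

0.0584


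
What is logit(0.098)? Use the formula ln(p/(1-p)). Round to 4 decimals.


1 - p = 0.902.
p/(1-p) = 0.1086.
logit = ln(0.1086) = -2.2196.

-2.2196


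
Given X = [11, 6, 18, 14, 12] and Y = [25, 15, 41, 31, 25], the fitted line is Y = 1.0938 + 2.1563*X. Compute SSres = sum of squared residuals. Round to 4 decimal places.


Compute predicted values, then residuals = yi - yhat_i.
Residuals: [0.1869, 0.9684, 1.0928, -0.2820, -1.9694].
SSres = sum(residual^2) = 6.1250.

6.1250


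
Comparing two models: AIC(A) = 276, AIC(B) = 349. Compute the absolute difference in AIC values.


Compute |276 - 349| = 73.
Model A has the smaller AIC.

73


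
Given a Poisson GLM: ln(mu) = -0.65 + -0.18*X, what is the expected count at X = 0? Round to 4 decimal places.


eta = -0.65 + -0.18 * 0 = -0.6500.
mu = exp(-0.6500) = 0.5220.

0.5220


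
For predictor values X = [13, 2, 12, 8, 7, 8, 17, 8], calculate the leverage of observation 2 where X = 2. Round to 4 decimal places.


Compute xbar = 9.3750 with n = 8 observations.
SXX = 143.8750.
Leverage = 1/8 + (2 - 9.3750)^2/143.8750 = 0.5030.

0.5030


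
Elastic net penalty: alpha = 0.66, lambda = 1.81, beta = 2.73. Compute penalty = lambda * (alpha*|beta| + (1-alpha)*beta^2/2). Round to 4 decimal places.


L1 component = 0.66 * |2.73| = 1.8018.
L2 component = 0.34 * 2.73^2 / 2 = 1.2670.
Penalty = 1.81 * (1.8018 + 1.2670) = 1.81 * 3.0688 = 5.5545.

5.5545


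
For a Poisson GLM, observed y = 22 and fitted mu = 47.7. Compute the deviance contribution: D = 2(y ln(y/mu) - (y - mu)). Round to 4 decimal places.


y/mu = 22/47.7 = 0.461216 (approx.), and ln(22/47.7) = -0.773889.
y * ln(y/mu) = 22 * -0.773889 = -17.025558.
y - mu = -25.7.
D = 2 * (-17.025558 - -25.7) = 17.348884, which rounds to 17.3489.

17.3489


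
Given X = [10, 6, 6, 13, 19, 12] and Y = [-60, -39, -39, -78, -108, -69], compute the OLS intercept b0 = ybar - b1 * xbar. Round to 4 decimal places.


Compute b1 = -5.3250 from the OLS formula.
With xbar = 11.0000 and ybar = -65.5000, the intercept is:
b0 = -65.5000 - -5.3250 * 11.0000 = -6.9250.

-6.9250


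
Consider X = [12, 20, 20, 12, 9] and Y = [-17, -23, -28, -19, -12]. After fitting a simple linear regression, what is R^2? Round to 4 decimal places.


The fitted line is Y = -3.5872 + -1.1105*X.
SSres = 19.5407, SStot = 146.8000.
R^2 = 1 - SSres/SStot = 0.8669.

0.8669


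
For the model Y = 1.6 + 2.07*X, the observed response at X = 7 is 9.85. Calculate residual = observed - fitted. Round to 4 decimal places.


Compute yhat = 1.6 + (2.07)(7) = 16.0900.
Residual = actual - predicted = 9.85 - 16.0900 = -6.2400.

-6.2400


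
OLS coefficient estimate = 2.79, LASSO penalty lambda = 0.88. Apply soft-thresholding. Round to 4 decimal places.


|beta_OLS| = 2.79.
lambda = 0.88.
Since |beta| > lambda, coefficient = sign(beta)*(|beta| - lambda) = 1.9100.
Result = 1.9100.

1.9100


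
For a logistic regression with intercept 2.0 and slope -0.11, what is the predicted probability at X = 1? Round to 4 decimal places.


Linear predictor: z = 2.0 + -0.11 * 1 = 1.8900.
P = 1/(1 + exp(-1.8900)) = 1/(1 + 0.1511) = 0.8688.

0.8688


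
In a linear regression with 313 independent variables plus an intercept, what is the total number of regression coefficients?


Each predictor gets one coefficient, plus one intercept.
Total parameters = 313 + 1 = 314.

314


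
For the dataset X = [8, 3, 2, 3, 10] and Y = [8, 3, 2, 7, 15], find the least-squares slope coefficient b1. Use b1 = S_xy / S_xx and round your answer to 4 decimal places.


First compute the means: xbar = 5.2000, ybar = 7.0000.
Then S_xx = sum((xi - xbar)^2) = 50.8000.
S_xy = sum((xi - xbar)(yi - ybar)) = 66.0000.
b1 = S_xy / S_xx = 66.0000 / 50.8000 = 1.2992.

1.2992


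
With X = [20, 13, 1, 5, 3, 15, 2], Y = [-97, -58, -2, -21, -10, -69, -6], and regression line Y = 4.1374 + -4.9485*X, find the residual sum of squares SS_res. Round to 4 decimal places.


Predicted values from Y = 4.1374 + -4.9485*X.
Residuals: [-2.1674, 2.1931, -1.1889, -0.3949, 0.7081, 1.0901, -0.2404].
SSres = 12.8243.

12.8243


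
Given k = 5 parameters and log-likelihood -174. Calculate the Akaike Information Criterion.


Compute:
2k = 2*5 = 10.
-2*loglik = -2*(-174) = 348.
AIC = 10 + 348 = 358.

358


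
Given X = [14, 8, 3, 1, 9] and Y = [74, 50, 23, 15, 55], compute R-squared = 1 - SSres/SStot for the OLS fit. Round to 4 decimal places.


After computing the OLS fit (b0=10.6453, b1=4.6792):
SSres = 16.2943, SStot = 2337.2000.
R^2 = 1 - 16.2943/2337.2000 = 0.9930.

0.9930


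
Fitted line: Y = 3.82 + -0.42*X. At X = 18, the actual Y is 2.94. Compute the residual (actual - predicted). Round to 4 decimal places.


Fitted value at X = 18 is yhat = 3.82 + -0.42*18 = -3.7400.
Residual = 2.94 - -3.7400 = 6.6800.

6.6800


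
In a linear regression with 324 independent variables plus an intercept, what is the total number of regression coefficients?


Including the intercept, the model has 324 predictor coefficients + 1 intercept.
Total = 325.

325


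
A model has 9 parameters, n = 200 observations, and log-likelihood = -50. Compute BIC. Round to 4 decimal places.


ln(200) = 5.298317.
k * ln(n) = 9 * 5.298317 = 47.684853.
-2L = 100.
BIC = 47.684853 + 100 = 147.684853, which rounds to 147.6849.

147.6849


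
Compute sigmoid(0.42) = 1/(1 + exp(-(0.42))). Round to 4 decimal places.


First, exp(-0.4200) = 0.6570.
Then sigma(z) = 1/(1 + 0.6570) = 0.6035.

0.6035


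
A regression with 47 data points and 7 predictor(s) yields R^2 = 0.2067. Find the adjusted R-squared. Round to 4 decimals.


Plug in: Adj R^2 = 1 - (1 - 0.2067) * 46/39.
= 1 - 0.7933 * 46/39
= 1 - 36.4918 / 39
= 1 - 0.9357 = 0.0643.

0.0643


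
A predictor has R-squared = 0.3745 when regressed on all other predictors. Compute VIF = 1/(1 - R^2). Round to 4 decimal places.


VIF = 1 / (1 - 0.3745).
= 1 / 0.6255 = 1.5987.

1.5987


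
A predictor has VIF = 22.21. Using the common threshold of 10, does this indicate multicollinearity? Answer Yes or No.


Compare VIF = 22.21 to the threshold of 10.
22.21 >= 10, so the answer is Yes.

Yes


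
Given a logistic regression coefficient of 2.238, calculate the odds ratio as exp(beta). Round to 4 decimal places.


exp(2.238) = 9.3746.
So the odds ratio is 9.3746.

9.3746


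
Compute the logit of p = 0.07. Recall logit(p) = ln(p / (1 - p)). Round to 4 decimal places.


1 - p = 0.93.
p/(1-p) = 0.0753.
logit = ln(0.0753) = -2.5867.

-2.5867


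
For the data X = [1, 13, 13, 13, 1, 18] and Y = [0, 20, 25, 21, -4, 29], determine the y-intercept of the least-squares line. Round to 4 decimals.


Compute b1 = 1.9031 from the OLS formula.
With xbar = 9.8333 and ybar = 15.1667, the intercept is:
b0 = 15.1667 - 1.9031 * 9.8333 = -3.5471.

-3.5471


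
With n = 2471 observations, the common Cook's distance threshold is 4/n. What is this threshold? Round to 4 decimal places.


Cook's distance cutoff = 4/n = 4/2471.
= 0.0016.

0.0016


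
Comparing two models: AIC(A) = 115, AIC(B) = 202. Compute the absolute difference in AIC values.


Absolute difference = |115 - 202| = 87.
The model with lower AIC (A) is preferred.

87


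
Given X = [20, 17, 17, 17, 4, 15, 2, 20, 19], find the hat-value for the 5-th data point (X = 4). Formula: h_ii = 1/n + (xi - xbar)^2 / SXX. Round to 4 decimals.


Compute xbar = 14.5556 with n = 9 observations.
SXX = 366.2222.
Leverage = 1/9 + (4 - 14.5556)^2/366.2222 = 0.4154.

0.4154


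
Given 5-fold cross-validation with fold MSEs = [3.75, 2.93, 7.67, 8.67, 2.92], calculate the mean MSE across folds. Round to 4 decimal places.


Total MSE across folds = 25.9400.
CV-MSE = 25.9400/5 = 5.1880.

5.1880


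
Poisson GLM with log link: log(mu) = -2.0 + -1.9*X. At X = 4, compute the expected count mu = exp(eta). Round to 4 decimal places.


eta = -2.0 + -1.9 * 4 = -9.6000.
mu = exp(-9.6000) = 0.0001.

0.0001


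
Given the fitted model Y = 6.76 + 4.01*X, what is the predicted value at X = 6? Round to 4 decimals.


Substitute X = 6 into the equation:
Y = 6.76 + 4.01 * 6 = 6.76 + 24.0600 = 30.8200.

30.8200


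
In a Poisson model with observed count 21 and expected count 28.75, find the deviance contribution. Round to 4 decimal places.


First: ln(21/28.75) = -0.314115.
Then: 21 * -0.314115 = -6.596415.
y - mu = 21 - 28.75 = -7.75.
D = 2(-6.596415 - -7.75) = 2.307170, which rounds to 2.3072.

2.3072


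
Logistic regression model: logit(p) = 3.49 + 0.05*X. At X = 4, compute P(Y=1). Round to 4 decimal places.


z = 3.49 + 0.05 * 4 = 3.6900.
Sigmoid: P = 1 / (1 + exp(-3.6900)) = 0.9756.

0.9756


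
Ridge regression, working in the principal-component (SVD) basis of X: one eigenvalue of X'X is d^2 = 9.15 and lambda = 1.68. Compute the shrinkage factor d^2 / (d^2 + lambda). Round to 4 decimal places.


Compute the denominator: 9.15 + 1.68 = 10.8300.
Shrinkage factor = 9.15 / 10.8300 = 0.8449.

0.8449


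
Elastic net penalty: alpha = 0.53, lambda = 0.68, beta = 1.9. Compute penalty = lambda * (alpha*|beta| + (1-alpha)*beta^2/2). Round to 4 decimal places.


L1 component = 0.53 * |1.9| = 1.0070.
L2 component = 0.47 * 1.9^2 / 2 = 0.8484.
Penalty = 0.68 * (1.0070 + 0.8484) = 0.68 * 1.8554 = 1.2616.

1.2616


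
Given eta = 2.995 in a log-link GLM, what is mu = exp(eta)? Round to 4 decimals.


mu = exp(eta) = exp(2.995).
= 19.9854.

19.9854


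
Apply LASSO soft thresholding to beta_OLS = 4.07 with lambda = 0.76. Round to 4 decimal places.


|beta_OLS| = 4.07.
lambda = 0.76.
Since |beta| > lambda, coefficient = sign(beta)*(|beta| - lambda) = 3.3100.
Result = 3.3100.

3.3100


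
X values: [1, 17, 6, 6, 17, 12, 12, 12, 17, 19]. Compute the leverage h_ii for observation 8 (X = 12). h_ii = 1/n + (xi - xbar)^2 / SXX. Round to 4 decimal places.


n = 10, xbar = 11.9000.
SXX = sum((xi - xbar)^2) = 316.9000.
h = 1/10 + (12 - 11.9000)^2 / 316.9000 = 0.1000.

0.1000


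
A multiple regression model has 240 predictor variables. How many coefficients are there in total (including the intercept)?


Total coefficients = number of predictors + 1 (for the intercept).
= 240 + 1 = 241.

241


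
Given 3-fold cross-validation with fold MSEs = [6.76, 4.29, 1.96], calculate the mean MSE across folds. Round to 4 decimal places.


Total MSE across folds = 13.0100.
CV-MSE = 13.0100/3 = 4.3367.

4.3367


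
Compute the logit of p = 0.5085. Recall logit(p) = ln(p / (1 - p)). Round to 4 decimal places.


1 - p = 0.4915.
p/(1-p) = 1.0346.
logit = ln(1.0346) = 0.0340.

0.0340


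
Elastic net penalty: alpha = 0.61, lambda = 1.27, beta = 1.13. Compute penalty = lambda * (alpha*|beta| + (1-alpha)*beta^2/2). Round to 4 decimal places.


alpha * |beta| = 0.61 * 1.13 = 0.6893.
(1-alpha) * beta^2/2 = 0.39 * 1.2769/2 = 0.2490.
Total = 1.27 * (0.6893 + 0.2490) = 1.1916.

1.1916


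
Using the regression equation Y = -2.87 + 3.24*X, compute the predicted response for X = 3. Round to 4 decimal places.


Substitute X = 3 into the equation:
Y = -2.87 + 3.24 * 3 = -2.87 + 9.7200 = 6.8500.

6.8500


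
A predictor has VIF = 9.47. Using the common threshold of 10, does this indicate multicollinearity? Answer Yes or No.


Compare VIF = 9.47 to the threshold of 10.
9.47 < 10, so the answer is No.

No


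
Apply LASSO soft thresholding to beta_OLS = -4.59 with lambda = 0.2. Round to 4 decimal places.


Check: |-4.59| = 4.59 vs lambda = 0.2.
Since |beta| > lambda, coefficient = sign(beta)*(|beta| - lambda) = -4.3900.
Soft-thresholded coefficient = -4.3900.

-4.3900
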